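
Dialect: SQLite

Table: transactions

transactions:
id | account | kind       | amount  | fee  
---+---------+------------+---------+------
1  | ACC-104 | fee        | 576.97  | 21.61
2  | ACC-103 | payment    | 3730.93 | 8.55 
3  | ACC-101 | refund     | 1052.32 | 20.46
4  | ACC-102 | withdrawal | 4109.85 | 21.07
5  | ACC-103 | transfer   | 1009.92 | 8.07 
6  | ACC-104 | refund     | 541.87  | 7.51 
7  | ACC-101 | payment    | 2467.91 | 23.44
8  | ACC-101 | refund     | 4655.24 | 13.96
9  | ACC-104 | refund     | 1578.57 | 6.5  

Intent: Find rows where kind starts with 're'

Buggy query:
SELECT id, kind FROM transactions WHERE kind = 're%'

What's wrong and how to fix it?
Bug: Wildcards only work with LIKE; '=' treats '%' as a literal character

Fix: Replace '=' with LIKE so 're%' is treated as a pattern

Corrected query:
SELECT id, kind FROM transactions WHERE kind LIKE 're%'

Result:
id | kind  
---+-------
3  | refund
6  | refund
8  | refund
9  | refund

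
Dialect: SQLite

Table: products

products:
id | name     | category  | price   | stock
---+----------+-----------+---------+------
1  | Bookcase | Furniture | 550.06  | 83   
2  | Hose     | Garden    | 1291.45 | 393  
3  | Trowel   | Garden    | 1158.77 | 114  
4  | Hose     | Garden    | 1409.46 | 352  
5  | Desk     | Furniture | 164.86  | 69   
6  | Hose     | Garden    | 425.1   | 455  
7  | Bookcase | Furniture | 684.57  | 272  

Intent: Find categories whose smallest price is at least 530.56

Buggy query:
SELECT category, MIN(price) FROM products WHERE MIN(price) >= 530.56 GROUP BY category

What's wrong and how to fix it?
Bug: MIN() in WHERE is a misuse of aggregate

Fix: Use HAVING for the per-group MIN condition

Corrected query:
SELECT category, MIN(price) FROM products GROUP BY category HAVING MIN(price) >= 530.56

Result:
(no rows)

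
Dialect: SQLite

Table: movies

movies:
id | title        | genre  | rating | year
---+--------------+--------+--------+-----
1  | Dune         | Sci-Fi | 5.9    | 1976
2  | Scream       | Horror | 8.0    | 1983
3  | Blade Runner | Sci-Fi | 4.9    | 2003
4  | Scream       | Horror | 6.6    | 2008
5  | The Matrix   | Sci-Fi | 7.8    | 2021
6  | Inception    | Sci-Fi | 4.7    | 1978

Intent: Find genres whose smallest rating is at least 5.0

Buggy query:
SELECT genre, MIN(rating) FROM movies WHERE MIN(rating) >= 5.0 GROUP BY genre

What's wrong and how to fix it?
Bug: Aggregates like MIN are computed per group after WHERE runs

Fix: Use HAVING for the per-group MIN condition

Corrected query:
SELECT genre, MIN(rating) FROM movies GROUP BY genre HAVING MIN(rating) >= 5.0

Result:
genre  | MIN(rating)
-------+------------
Horror | 6.6        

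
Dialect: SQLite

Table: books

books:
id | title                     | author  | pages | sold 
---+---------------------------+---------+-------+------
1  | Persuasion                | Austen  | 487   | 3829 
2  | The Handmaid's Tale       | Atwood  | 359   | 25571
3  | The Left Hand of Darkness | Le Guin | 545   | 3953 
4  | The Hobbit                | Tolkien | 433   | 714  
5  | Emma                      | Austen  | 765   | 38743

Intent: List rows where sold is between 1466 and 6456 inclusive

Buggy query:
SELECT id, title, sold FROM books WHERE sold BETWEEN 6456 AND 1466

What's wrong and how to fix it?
Bug: BETWEEN expects the lower bound first; with 6456 AND 1466 the range is empty

Fix: Swap the bounds so the smaller value comes first

Corrected query:
SELECT id, title, sold FROM books WHERE sold BETWEEN 1466 AND 6456

Result:
id | title                     | sold
---+---------------------------+-----
1  | Persuasion                | 3829
3  | The Left Hand of Darkness | 3953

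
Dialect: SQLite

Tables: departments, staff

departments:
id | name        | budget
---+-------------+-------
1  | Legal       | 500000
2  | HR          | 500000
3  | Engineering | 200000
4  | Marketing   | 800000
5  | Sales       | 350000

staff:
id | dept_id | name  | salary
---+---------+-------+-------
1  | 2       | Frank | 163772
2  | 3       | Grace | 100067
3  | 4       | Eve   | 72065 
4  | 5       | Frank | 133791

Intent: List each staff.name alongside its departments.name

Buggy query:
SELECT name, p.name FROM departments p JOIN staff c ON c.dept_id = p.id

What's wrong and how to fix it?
Bug: 'name' exists in both joined tables, so the database can't tell which one is meant

Fix: Prefix ambiguous columns with the table alias

Corrected query:
SELECT c.name, p.name FROM departments p JOIN staff c ON c.dept_id = p.id

Result:
name  | name       
------+------------
Frank | HR         
Grace | Engineering
Eve   | Marketing  
Frank | Sales      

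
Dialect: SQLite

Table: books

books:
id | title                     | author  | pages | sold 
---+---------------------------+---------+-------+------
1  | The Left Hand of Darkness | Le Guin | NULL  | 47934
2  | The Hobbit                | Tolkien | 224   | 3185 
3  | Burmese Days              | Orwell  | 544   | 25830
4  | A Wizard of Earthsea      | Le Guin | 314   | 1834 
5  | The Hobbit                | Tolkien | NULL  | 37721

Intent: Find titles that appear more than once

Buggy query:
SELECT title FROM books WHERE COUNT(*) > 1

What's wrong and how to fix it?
Bug: COUNT(*) is an aggregate and cannot be used in WHERE

Fix: GROUP BY title, then filter groups with HAVING COUNT(*) > 1

Corrected query:
SELECT title FROM books GROUP BY title HAVING COUNT(*) > 1

Result:
title     
----------
The Hobbit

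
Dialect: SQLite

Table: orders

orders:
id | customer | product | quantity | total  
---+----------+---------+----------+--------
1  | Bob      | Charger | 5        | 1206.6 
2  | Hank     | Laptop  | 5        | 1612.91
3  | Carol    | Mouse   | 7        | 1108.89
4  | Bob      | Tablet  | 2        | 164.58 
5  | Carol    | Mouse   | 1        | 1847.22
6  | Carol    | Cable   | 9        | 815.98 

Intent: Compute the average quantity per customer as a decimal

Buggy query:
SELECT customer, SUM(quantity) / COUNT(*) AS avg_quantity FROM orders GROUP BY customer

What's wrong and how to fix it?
Bug: SUM(quantity) and COUNT(*) are both integers; the division truncates the fractional part

Fix: Multiply by 1.0 (or CAST to REAL) to force floating-point division

Corrected query:
SELECT customer, SUM(quantity) * 1.0 / COUNT(*) AS avg_quantity FROM orders GROUP BY customer

Result:
customer | avg_quantity
---------+-------------
Bob      | 3.5         
Carol    | 5.666667    
Hank     | 5           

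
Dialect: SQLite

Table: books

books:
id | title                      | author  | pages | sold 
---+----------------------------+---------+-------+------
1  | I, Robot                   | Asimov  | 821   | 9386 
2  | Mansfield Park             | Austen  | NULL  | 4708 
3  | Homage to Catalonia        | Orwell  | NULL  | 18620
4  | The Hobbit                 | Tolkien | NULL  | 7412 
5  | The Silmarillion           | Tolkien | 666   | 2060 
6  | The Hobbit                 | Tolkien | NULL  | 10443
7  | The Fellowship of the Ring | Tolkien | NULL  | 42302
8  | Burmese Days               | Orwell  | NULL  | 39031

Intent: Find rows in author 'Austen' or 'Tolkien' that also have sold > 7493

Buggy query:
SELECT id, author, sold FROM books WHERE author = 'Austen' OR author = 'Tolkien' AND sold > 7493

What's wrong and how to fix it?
Bug: Without parentheses, AND is evaluated before OR, so the sold filter only applies to the 'Tolkien' branch

Fix: Group the OR with parentheses (or use IN), then AND the threshold

Corrected query:
SELECT id, author, sold FROM books WHERE (author = 'Austen' OR author = 'Tolkien') AND sold > 7493

Result:
id | author  | sold 
---+---------+------
6  | Tolkien | 10443
7  | Tolkien | 42302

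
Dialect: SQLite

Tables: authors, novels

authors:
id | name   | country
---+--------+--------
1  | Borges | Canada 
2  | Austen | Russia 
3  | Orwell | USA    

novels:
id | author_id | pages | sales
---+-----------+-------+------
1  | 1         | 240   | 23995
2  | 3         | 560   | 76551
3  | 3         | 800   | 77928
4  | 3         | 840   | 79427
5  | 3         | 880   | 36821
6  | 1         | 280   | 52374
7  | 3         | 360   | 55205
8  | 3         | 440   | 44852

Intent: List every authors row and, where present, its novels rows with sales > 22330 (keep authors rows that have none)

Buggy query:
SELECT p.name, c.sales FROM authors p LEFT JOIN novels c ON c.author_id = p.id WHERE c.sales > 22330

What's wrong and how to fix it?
Bug: A WHERE condition on the right-hand table after LEFT JOIN drops unmatched parents

Fix: Move the right-table condition into the ON clause so unmatched parents are kept

Corrected query:
SELECT p.name, c.sales FROM authors p LEFT JOIN novels c ON c.author_id = p.id AND c.sales > 22330

Result:
name   | sales
-------+------
Borges | 23995
Borges | 52374
Austen | NULL 
Orwell | 36821
Orwell | 44852
Orwell | 55205
Orwell | 76551
Orwell | 77928
Orwell | 79427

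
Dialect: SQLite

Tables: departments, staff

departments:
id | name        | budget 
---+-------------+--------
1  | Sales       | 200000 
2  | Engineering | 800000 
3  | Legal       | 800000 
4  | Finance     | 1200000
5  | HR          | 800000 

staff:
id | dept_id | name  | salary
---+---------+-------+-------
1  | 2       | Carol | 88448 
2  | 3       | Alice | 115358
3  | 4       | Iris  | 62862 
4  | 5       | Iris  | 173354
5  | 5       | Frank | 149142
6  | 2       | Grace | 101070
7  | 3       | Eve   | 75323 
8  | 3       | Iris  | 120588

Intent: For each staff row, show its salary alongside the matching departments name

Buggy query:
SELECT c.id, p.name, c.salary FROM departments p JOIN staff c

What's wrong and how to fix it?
Bug: Missing join condition: each staff row is matched to all departments rows instead of just its own

Fix: Add ON c.dept_id = p.id to the JOIN

Corrected query:
SELECT c.id, p.name, c.salary FROM departments p JOIN staff c ON c.dept_id = p.id

Result:
id | name        | salary
---+-------------+-------
1  | Engineering | 88448 
2  | Legal       | 115358
3  | Finance     | 62862 
4  | HR          | 173354
5  | HR          | 149142
6  | Engineering | 101070
7  | Legal       | 75323 
8  | Legal       | 120588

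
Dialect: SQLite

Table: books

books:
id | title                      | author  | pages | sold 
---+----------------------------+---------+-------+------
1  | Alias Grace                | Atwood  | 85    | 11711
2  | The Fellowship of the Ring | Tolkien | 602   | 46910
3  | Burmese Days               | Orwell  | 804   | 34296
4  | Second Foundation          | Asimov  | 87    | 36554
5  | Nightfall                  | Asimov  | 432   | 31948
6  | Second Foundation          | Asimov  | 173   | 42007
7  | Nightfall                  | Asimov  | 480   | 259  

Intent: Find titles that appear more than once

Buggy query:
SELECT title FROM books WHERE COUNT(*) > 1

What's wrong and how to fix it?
Bug: COUNT(*) is an aggregate and cannot be used in WHERE

Fix: Group first, then use HAVING for the count condition

Corrected query:
SELECT title FROM books GROUP BY title HAVING COUNT(*) > 1

Result:
title            
-----------------
Nightfall        
Second Foundation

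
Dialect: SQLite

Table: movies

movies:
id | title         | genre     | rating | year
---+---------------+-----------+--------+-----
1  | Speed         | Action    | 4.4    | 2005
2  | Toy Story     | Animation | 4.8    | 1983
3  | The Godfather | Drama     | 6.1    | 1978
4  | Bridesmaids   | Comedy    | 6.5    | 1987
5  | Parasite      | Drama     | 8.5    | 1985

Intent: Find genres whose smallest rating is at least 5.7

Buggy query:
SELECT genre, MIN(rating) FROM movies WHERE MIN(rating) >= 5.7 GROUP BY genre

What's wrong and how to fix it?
Bug: Aggregates like MIN are computed per group after WHERE runs

Fix: Replace WHERE with HAVING after the GROUP BY

Corrected query:
SELECT genre, MIN(rating) FROM movies GROUP BY genre HAVING MIN(rating) >= 5.7

Result:
genre  | MIN(rating)
-------+------------
Comedy | 6.5        
Drama  | 6.1        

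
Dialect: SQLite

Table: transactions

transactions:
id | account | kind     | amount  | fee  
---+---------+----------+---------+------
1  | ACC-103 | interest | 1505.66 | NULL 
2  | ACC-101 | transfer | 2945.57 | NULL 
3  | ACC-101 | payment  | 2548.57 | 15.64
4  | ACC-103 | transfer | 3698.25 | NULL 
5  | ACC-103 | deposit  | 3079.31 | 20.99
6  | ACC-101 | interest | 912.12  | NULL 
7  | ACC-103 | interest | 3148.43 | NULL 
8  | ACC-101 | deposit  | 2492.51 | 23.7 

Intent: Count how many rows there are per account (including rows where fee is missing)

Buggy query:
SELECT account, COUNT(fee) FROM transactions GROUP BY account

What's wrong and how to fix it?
Bug: COUNT(column) counts non-NULL values only; rows with NULL fee aren't counted

Fix: Use COUNT(*) to count all rows regardless of NULL

Corrected query:
SELECT account, COUNT(*) FROM transactions GROUP BY account

Result:
account | COUNT(*)
--------+---------
ACC-101 | 4       
ACC-103 | 4       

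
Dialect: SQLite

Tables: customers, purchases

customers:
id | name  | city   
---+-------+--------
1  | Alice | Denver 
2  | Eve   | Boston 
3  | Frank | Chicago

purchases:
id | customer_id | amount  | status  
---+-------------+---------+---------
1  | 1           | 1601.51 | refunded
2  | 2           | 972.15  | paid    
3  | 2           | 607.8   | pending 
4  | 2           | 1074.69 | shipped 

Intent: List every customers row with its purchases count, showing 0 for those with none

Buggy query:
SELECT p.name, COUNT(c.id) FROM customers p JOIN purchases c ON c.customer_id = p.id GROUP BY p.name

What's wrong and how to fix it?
Bug: INNER JOIN drops customers rows that have no matching purchases rows

Fix: Use LEFT JOIN so parents without children still appear (COUNT(c.id) gives 0)

Corrected query:
SELECT p.name, COUNT(c.id) FROM customers p LEFT JOIN purchases c ON c.customer_id = p.id GROUP BY p.name

Result:
name  | COUNT(c.id)
------+------------
Alice | 1          
Eve   | 3          
Frank | 0          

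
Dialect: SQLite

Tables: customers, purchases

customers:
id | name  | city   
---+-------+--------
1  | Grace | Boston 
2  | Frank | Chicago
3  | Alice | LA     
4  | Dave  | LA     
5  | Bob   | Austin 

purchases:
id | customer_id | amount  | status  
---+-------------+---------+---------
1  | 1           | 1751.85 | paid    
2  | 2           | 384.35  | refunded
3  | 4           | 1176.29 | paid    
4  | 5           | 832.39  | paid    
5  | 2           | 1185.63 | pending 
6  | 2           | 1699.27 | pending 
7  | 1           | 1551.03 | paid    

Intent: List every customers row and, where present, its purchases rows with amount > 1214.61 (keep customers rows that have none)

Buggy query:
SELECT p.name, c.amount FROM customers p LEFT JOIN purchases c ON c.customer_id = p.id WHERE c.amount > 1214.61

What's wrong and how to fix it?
Bug: A WHERE condition on the right-hand table after LEFT JOIN drops unmatched parents

Fix: Put 'c.amount > 1214.61' in the JOIN's ON clause instead of WHERE

Corrected query:
SELECT p.name, c.amount FROM customers p LEFT JOIN purchases c ON c.customer_id = p.id AND c.amount > 1214.61

Result:
name  | amount 
------+--------
Grace | 1551.03
Grace | 1751.85
Frank | 1699.27
Alice | NULL   
Dave  | NULL   
Bob   | NULL   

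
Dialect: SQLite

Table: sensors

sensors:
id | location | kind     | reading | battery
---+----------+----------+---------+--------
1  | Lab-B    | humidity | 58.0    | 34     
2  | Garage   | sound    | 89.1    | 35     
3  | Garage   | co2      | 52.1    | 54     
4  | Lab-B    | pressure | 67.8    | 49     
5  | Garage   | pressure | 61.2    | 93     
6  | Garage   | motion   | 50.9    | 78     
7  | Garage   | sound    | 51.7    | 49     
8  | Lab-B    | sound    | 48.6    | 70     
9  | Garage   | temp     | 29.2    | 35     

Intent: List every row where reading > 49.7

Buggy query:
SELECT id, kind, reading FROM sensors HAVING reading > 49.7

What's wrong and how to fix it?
Bug: This is a non-aggregate query (no GROUP BY, no aggregates), so in SQLite the HAVING clause is invalid here; a row-level condition belongs in WHERE

Fix: Replace HAVING with WHERE since the condition applies to individual rows

Corrected query:
SELECT id, kind, reading FROM sensors WHERE reading > 49.7

Result:
id | kind     | reading
---+----------+--------
1  | humidity | 58     
2  | sound    | 89.1   
3  | co2      | 52.1   
4  | pressure | 67.8   
5  | pressure | 61.2   
6  | motion   | 50.9   
7  | sound    | 51.7   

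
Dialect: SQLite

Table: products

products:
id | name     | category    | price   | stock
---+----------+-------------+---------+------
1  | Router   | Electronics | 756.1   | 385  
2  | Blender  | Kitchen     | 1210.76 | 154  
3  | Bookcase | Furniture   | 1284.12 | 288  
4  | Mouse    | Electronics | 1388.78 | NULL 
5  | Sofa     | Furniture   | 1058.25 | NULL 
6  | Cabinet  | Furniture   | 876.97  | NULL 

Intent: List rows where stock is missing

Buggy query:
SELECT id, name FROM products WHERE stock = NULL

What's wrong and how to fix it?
Bug: Comparing to NULL with '=' never matches; NULL = NULL is unknown, not true

Fix: Replace '= NULL' with 'IS NULL'

Corrected query:
SELECT id, name FROM products WHERE stock IS NULL

Result:
id | name   
---+--------
4  | Mouse  
5  | Sofa   
6  | Cabinet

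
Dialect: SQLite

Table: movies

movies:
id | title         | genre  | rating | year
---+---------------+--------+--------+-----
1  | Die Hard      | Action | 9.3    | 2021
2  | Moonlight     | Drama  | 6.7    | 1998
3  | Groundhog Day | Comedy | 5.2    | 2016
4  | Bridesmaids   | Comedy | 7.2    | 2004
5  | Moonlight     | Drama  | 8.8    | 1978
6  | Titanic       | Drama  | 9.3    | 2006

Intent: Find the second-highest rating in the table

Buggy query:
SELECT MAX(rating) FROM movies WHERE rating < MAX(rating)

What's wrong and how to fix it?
Bug: The inner MAX is an aggregate inside WHERE, which is not allowed

Fix: Put the inner MAX in a scalar subquery

Corrected query:
SELECT MAX(rating) FROM movies WHERE rating < (SELECT MAX(rating) FROM movies)

Result:
MAX(rating)
-----------
8.8        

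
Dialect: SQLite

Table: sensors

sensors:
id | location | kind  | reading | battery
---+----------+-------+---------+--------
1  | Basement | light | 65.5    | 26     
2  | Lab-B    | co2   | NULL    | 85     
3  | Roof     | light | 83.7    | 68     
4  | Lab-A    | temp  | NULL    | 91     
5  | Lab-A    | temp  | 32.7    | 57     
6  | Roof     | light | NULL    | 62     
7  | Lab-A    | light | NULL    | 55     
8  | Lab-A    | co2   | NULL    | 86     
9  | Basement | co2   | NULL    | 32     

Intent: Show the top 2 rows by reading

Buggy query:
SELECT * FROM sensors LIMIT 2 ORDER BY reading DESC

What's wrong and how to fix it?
Bug: LIMIT must come after ORDER BY

Fix: Sort with ORDER BY, then apply LIMIT

Corrected query:
SELECT * FROM sensors ORDER BY reading DESC LIMIT 2

Result:
id | location | kind  | reading | battery
---+----------+-------+---------+--------
3  | Roof     | light | 83.7    | 68     
1  | Basement | light | 65.5    | 26     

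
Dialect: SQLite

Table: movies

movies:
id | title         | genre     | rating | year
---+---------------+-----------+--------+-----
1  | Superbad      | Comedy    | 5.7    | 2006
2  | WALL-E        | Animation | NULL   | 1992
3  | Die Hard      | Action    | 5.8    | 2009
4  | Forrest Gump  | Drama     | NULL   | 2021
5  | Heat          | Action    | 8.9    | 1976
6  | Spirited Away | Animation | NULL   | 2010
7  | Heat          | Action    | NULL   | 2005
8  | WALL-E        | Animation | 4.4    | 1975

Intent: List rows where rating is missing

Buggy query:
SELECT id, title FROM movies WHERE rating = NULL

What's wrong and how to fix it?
Bug: '= NULL' is always unknown in SQL three-valued logic, so no rows match

Fix: Replace '= NULL' with 'IS NULL'

Corrected query:
SELECT id, title FROM movies WHERE rating IS NULL

Result:
id | title        
---+--------------
2  | WALL-E       
4  | Forrest Gump 
6  | Spirited Away
7  | Heat         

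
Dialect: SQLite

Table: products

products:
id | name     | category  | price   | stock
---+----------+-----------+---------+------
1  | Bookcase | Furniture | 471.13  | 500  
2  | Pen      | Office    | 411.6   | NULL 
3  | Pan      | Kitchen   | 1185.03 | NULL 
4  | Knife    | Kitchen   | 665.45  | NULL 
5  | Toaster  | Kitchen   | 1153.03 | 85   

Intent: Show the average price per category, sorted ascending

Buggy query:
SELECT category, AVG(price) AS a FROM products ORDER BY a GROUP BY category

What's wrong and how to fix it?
Bug: GROUP BY must precede ORDER BY

Fix: Reorder: SELECT … FROM … GROUP BY … ORDER BY …

Corrected query:
SELECT category, AVG(price) AS a FROM products GROUP BY category ORDER BY a

Result:
category  | a      
----------+--------
Office    | 411.6  
Furniture | 471.13 
Kitchen   | 1001.17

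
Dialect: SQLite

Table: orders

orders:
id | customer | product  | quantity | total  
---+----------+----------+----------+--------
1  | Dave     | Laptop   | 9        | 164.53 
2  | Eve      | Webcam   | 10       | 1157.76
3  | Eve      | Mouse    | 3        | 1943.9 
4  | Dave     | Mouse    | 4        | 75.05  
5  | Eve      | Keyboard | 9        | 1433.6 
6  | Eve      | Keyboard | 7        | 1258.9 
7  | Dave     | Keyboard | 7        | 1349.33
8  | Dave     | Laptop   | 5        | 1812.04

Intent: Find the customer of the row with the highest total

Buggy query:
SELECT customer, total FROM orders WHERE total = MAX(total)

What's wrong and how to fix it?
Bug: WHERE is evaluated per row; an aggregate over the whole table isn't defined there

Fix: Wrap MAX in a scalar subquery so WHERE compares against a single value

Corrected query:
SELECT customer, total FROM orders WHERE total = (SELECT MAX(total) FROM orders)

Result:
customer | total 
---------+-------
Eve      | 1943.9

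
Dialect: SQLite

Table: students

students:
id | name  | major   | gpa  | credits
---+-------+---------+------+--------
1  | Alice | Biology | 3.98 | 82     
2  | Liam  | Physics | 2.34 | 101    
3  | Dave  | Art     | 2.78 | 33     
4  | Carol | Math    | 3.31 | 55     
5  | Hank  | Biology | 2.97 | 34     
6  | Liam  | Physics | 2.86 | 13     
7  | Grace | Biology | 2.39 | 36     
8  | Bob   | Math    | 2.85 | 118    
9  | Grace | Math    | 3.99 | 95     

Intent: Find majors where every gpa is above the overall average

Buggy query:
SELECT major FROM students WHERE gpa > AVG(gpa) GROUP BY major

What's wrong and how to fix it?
Bug: AVG() is an aggregate; it can't sit directly in WHERE

Fix: Use a subquery for AVG and a HAVING MIN(...) filter so the condition holds for every row in the group

Corrected query:
SELECT major FROM students GROUP BY major HAVING MIN(gpa) > (SELECT AVG(gpa) FROM students)

Result:
(no rows)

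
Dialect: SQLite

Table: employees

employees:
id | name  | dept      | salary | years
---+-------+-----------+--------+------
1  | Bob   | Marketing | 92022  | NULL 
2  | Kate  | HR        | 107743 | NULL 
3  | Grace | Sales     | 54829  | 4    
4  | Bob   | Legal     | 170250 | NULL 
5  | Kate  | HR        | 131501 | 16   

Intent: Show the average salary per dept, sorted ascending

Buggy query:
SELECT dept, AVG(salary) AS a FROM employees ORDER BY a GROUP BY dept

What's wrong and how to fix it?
Bug: GROUP BY must precede ORDER BY

Fix: Move ORDER BY to the end, after GROUP BY

Corrected query:
SELECT dept, AVG(salary) AS a FROM employees GROUP BY dept ORDER BY a

Result:
dept      | a     
----------+-------
Sales     | 54829 
Marketing | 92022 
HR        | 119622
Legal     | 170250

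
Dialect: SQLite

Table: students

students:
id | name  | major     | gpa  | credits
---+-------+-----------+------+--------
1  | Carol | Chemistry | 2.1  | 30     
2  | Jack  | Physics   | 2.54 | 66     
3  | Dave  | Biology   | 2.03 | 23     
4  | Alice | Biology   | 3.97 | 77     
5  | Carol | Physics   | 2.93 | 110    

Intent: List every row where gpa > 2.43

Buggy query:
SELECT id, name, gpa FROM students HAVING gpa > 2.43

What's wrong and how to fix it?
Bug: HAVING filters the output of aggregation, but this query has no GROUP BY and no aggregate functions, so SQLite rejects it (HAVING clause on a non-aggregate query); the condition here is per row

Fix: Replace HAVING with WHERE since the condition applies to individual rows

Corrected query:
SELECT id, name, gpa FROM students WHERE gpa > 2.43

Result:
id | name  | gpa 
---+-------+-----
2  | Jack  | 2.54
4  | Alice | 3.97
5  | Carol | 2.93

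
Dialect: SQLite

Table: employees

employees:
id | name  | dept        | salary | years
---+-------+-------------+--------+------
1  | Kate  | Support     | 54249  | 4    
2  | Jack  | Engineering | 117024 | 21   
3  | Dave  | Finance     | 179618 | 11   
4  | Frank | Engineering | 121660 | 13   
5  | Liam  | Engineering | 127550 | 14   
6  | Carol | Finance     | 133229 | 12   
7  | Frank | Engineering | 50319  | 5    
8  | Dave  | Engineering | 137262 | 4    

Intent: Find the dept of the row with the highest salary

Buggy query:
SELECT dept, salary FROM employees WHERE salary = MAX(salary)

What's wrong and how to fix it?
Bug: MAX(salary) is an aggregate and cannot be used directly in WHERE

Fix: Use a subquery: WHERE salary = (SELECT MAX(salary) FROM employees)

Corrected query:
SELECT dept, salary FROM employees WHERE salary = (SELECT MAX(salary) FROM employees)

Result:
dept    | salary
--------+-------
Finance | 179618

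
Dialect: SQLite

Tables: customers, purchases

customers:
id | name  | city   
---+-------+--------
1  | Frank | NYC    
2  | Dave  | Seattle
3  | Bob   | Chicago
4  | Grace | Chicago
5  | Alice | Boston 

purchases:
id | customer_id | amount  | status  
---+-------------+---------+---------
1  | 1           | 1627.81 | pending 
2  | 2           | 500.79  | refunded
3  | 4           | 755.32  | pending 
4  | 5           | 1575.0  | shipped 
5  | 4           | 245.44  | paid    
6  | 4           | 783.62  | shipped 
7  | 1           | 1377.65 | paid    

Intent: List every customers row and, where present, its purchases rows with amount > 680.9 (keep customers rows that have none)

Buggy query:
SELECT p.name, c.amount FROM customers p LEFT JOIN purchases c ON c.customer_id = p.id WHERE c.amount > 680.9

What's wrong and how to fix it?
Bug: A WHERE condition on the right-hand table after LEFT JOIN drops unmatched parents

Fix: Move the right-table condition into the ON clause so unmatched parents are kept

Corrected query:
SELECT p.name, c.amount FROM customers p LEFT JOIN purchases c ON c.customer_id = p.id AND c.amount > 680.9

Result:
name  | amount 
------+--------
Frank | 1377.65
Frank | 1627.81
Dave  | NULL   
Bob   | NULL   
Grace | 755.32 
Grace | 783.62 
Alice | 1575   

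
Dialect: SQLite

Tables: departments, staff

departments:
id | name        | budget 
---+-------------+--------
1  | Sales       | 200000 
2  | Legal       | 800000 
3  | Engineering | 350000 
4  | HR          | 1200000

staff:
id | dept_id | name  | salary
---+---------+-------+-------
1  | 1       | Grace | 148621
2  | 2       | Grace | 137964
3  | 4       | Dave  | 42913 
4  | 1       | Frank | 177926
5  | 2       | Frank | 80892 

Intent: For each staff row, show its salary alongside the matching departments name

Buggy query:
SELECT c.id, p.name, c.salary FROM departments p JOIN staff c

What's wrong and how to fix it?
Bug: Missing join condition: each staff row is matched to all departments rows instead of just its own

Fix: Specify the join condition linking the foreign key to the parent id

Corrected query:
SELECT c.id, p.name, c.salary FROM departments p JOIN staff c ON c.dept_id = p.id

Result:
id | name  | salary
---+-------+-------
1  | Sales | 148621
2  | Legal | 137964
3  | HR    | 42913 
4  | Sales | 177926
5  | Legal | 80892 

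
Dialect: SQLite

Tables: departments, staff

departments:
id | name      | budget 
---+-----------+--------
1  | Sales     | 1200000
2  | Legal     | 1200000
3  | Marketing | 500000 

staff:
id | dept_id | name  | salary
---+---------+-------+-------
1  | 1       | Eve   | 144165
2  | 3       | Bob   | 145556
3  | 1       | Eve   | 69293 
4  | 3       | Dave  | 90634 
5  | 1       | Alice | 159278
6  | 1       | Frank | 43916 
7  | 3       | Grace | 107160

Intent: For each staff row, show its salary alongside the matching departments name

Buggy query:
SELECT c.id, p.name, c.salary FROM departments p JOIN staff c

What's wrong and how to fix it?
Bug: Missing join condition: each staff row is matched to all departments rows instead of just its own

Fix: Specify the join condition linking the foreign key to the parent id

Corrected query:
SELECT c.id, p.name, c.salary FROM departments p JOIN staff c ON c.dept_id = p.id

Result:
id | name      | salary
---+-----------+-------
1  | Sales     | 144165
2  | Marketing | 145556
3  | Sales     | 69293 
4  | Marketing | 90634 
5  | Sales     | 159278
6  | Sales     | 43916 
7  | Marketing | 107160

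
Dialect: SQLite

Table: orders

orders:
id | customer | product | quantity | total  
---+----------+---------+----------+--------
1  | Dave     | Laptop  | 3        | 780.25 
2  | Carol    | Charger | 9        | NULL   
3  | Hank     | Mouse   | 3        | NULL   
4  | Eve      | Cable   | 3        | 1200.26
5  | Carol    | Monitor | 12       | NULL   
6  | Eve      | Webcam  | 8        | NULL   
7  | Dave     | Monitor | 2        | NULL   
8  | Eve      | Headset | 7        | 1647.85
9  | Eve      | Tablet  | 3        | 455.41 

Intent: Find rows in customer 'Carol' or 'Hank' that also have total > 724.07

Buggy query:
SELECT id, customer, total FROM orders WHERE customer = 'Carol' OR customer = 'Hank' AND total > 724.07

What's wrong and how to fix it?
Bug: AND binds tighter than OR, so this parses as customer = 'Carol' OR (customer = 'Hank' AND total > 724.07)

Fix: Group the OR with parentheses (or use IN), then AND the threshold

Corrected query:
SELECT id, customer, total FROM orders WHERE (customer = 'Carol' OR customer = 'Hank') AND total > 724.07

Result:
(no rows)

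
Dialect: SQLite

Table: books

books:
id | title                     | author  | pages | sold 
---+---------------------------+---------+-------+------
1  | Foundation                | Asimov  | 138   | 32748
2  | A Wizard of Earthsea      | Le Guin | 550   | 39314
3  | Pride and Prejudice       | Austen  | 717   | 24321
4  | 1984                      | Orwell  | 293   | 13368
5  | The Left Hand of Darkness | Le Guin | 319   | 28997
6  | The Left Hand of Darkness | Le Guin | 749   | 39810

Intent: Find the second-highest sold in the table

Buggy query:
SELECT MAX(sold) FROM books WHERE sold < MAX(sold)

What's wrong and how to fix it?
Bug: The inner MAX is an aggregate inside WHERE, which is not allowed

Fix: Compute the overall MAX in a subquery, then take MAX of rows below it

Corrected query:
SELECT MAX(sold) FROM books WHERE sold < (SELECT MAX(sold) FROM books)

Result:
MAX(sold)
---------
39314    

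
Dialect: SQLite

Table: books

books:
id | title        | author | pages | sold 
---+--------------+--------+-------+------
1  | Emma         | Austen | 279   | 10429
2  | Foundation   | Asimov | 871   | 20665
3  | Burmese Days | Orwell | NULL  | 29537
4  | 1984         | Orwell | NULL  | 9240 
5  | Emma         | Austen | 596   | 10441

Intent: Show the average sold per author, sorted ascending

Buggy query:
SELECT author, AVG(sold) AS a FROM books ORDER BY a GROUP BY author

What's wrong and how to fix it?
Bug: ORDER BY appears before GROUP BY; SQL clause order requires GROUP BY first

Fix: Reorder: SELECT … FROM … GROUP BY … ORDER BY …

Corrected query:
SELECT author, AVG(sold) AS a FROM books GROUP BY author ORDER BY a

Result:
author | a      
-------+--------
Austen | 10435  
Orwell | 19388.5
Asimov | 20665  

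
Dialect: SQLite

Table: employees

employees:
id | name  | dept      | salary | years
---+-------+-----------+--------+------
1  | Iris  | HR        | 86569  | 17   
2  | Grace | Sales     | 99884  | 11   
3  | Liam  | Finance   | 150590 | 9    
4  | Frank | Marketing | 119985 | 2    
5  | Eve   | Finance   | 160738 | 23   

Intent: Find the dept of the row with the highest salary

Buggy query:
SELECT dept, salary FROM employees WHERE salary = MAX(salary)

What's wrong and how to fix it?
Bug: WHERE is evaluated per row; an aggregate over the whole table isn't defined there

Fix: Use a subquery: WHERE salary = (SELECT MAX(salary) FROM employees)

Corrected query:
SELECT dept, salary FROM employees WHERE salary = (SELECT MAX(salary) FROM employees)

Result:
dept    | salary
--------+-------
Finance | 160738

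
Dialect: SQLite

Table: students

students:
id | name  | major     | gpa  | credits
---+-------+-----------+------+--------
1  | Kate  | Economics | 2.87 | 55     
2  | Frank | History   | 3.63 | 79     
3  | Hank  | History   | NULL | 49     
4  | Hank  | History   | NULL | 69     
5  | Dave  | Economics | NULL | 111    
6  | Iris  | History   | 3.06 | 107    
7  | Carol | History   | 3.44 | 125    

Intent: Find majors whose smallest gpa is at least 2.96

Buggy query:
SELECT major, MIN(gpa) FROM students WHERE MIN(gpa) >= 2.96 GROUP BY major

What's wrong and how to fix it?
Bug: MIN() in WHERE is a misuse of aggregate

Fix: Replace WHERE with HAVING after the GROUP BY

Corrected query:
SELECT major, MIN(gpa) FROM students GROUP BY major HAVING MIN(gpa) >= 2.96

Result:
major   | MIN(gpa)
--------+---------
History | 3.06    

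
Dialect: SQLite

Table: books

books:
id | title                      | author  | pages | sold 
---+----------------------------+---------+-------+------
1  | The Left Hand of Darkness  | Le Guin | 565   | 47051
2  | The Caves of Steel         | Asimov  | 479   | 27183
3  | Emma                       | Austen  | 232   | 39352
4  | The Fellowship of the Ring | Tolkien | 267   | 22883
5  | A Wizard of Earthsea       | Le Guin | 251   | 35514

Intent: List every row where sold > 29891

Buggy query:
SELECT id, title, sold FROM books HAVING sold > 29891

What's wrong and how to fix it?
Bug: This is a non-aggregate query (no GROUP BY, no aggregates), so in SQLite the HAVING clause is invalid here; a row-level condition belongs in WHERE

Fix: Replace HAVING with WHERE since the condition applies to individual rows

Corrected query:
SELECT id, title, sold FROM books WHERE sold > 29891

Result:
id | title                     | sold 
---+---------------------------+------
1  | The Left Hand of Darkness | 47051
3  | Emma                      | 39352
5  | A Wizard of Earthsea      | 35514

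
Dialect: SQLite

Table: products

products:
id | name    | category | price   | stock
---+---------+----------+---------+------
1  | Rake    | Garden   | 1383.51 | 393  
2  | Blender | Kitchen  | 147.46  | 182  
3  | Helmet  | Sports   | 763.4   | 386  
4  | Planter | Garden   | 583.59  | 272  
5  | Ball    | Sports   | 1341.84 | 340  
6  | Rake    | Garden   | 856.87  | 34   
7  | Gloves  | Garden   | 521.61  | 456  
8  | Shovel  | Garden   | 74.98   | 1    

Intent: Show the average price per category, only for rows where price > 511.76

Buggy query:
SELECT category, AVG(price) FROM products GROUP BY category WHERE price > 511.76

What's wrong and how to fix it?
Bug: Row-level WHERE must come before GROUP BY in the clause order

Fix: Place WHERE between FROM and GROUP BY

Corrected query:
SELECT category, AVG(price) FROM products WHERE price > 511.76 GROUP BY category

Result:
category | AVG(price)
---------+-----------
Garden   | 836.395   
Sports   | 1052.62   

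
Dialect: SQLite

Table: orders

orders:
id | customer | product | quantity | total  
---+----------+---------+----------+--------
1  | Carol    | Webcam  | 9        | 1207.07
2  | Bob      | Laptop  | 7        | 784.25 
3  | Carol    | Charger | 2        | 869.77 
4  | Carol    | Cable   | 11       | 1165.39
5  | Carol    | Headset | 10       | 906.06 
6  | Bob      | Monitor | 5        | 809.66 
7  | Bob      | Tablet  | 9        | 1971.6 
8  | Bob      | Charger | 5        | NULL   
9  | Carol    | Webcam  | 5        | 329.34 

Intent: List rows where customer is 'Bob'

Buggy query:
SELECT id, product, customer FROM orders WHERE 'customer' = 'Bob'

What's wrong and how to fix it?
Bug: 'customer' in single quotes is a string literal, not the column; the comparison is literal-vs-literal and never true

Fix: Reference the column as customer without single quotes

Corrected query:
SELECT id, product, customer FROM orders WHERE customer = 'Bob'

Result:
id | product | customer
---+---------+---------
2  | Laptop  | Bob     
6  | Monitor | Bob     
7  | Tablet  | Bob     
8  | Charger | Bob     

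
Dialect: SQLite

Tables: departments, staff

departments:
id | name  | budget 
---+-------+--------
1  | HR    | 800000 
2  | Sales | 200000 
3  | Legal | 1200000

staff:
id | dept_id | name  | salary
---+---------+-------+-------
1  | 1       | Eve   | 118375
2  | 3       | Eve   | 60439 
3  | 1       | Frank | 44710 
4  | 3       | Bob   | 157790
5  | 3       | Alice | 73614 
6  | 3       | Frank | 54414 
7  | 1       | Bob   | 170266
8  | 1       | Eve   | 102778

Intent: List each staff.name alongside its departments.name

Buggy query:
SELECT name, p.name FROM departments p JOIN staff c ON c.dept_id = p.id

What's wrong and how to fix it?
Bug: 'name' exists in both joined tables, so the database can't tell which one is meant

Fix: Qualify the column with its table alias (c.name)

Corrected query:
SELECT c.name, p.name FROM departments p JOIN staff c ON c.dept_id = p.id

Result:
name  | name 
------+------
Eve   | HR   
Eve   | Legal
Frank | HR   
Bob   | Legal
Alice | Legal
Frank | Legal
Bob   | HR   
Eve   | HR   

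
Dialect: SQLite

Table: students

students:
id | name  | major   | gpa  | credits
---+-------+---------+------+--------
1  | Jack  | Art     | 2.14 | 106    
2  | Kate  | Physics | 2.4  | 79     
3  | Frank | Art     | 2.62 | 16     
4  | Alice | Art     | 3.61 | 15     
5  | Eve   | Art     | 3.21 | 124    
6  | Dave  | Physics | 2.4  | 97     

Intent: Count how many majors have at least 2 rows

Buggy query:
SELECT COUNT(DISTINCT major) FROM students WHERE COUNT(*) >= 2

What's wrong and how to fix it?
Bug: COUNT(*) cannot appear in WHERE; the per-group count doesn't exist yet

Fix: Group first with HAVING COUNT(*) >= 2, then COUNT the resulting groups

Corrected query:
SELECT COUNT(*) FROM (SELECT major FROM students GROUP BY major HAVING COUNT(*) >= 2)

Result:
COUNT(*)
--------
2       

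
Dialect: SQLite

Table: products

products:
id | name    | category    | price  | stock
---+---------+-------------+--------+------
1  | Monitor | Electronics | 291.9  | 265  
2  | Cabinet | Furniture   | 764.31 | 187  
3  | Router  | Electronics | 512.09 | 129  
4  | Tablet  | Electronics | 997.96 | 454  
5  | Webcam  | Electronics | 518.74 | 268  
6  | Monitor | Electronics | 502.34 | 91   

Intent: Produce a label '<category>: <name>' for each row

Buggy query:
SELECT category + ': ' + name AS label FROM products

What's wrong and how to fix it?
Bug: '+' is numeric addition; on text columns SQLite converts them to 0 instead of concatenating

Fix: Replace + with || to concatenate text

Corrected query:
SELECT category || ': ' || name AS label FROM products

Result:
label               
--------------------
Electronics: Monitor
Furniture: Cabinet  
Electronics: Router 
Electronics: Tablet 
Electronics: Webcam 
Electronics: Monitor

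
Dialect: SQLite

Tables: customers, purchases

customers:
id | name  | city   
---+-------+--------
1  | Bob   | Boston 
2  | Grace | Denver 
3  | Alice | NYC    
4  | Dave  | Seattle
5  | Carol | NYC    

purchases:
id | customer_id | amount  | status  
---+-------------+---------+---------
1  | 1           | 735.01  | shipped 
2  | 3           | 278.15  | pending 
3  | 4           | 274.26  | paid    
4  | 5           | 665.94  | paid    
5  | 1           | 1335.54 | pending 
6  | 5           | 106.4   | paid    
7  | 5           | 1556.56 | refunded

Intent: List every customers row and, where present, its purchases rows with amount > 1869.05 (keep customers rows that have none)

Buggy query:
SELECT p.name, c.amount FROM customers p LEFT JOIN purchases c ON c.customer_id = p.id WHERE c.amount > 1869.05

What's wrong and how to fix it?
Bug: Filtering c.amount in WHERE discards the NULL rows produced by LEFT JOIN, turning it into an inner join

Fix: Put 'c.amount > 1869.05' in the JOIN's ON clause instead of WHERE

Corrected query:
SELECT p.name, c.amount FROM customers p LEFT JOIN purchases c ON c.customer_id = p.id AND c.amount > 1869.05

Result:
name  | amount
------+-------
Bob   | NULL  
Grace | NULL  
Alice | NULL  
Dave  | NULL  
Carol | NULL  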